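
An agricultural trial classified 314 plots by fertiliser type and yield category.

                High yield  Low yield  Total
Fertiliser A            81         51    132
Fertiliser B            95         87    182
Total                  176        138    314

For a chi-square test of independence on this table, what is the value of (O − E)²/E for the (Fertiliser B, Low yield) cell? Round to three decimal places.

Row total (Fertiliser B) = 182; column total (Low yield) = 138; N = 314.
Expected count E = 182 × 138 / 314 = 79.9873.
Contribution = (O − E)²/E = (87 − 79.9873)² / 79.9873 = 0.615.

0.615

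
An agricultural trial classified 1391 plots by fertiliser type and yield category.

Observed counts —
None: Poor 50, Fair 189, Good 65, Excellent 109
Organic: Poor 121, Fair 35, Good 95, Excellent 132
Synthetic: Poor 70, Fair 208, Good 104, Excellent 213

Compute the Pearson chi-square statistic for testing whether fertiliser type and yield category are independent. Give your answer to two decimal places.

Row totals: 413, 383, 595. Column totals: 241, 432, 264, 454. Grand total N = 1391.
Expected counts (row total × column total / N):
  None, Poor: 413×241/1391 = 71.555
  None, Fair: 413×432/1391 = 128.265
  None, Good: 413×264/1391 = 78.384
  None, Excellent: 413×454/1391 = 134.797
  Organic, Poor: 383×241/1391 = 66.357
  Organic, Fair: 383×432/1391 = 118.948
  Organic, Good: 383×264/1391 = 72.690
  Organic, Excellent: 383×454/1391 = 125.005
  Synthetic, Poor: 595×241/1391 = 103.088
  Synthetic, Fair: 595×432/1391 = 184.788
  Synthetic, Good: 595×264/1391 = 112.926
  Synthetic, Excellent: 595×454/1391 = 194.198
Contributions (O − E)²/E:
  (50 − 71.555)²/71.555 = 6.4932
  (189 − 128.265)²/128.265 = 28.7587
  (65 − 78.384)²/78.384 = 2.2853
  (109 − 134.797)²/134.797 = 4.9369
  (121 − 66.357)²/66.357 = 44.9969
  (35 − 118.948)²/118.948 = 59.2466
  (95 − 72.690)²/72.690 = 6.8474
  (132 − 125.005)²/125.005 = 0.3914
  (70 − 103.088)²/103.088 = 10.6202
  (208 − 184.788)²/184.788 = 2.9158
  (104 − 112.926)²/112.926 = 0.7055
  (213 − 194.198)²/194.198 = 1.8204
χ² = 6.4932 + 28.7587 + 2.2853 + 4.9369 + 44.9969 + 59.2466 + 6.8474 + 0.3914 + 10.6202 + 2.9158 + 0.7055 + 1.8204 = 170.02

170.02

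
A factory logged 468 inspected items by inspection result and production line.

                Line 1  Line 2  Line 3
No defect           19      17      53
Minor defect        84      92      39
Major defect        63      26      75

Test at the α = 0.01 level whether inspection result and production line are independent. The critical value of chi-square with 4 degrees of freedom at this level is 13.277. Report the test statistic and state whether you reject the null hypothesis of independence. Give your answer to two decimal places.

Row totals: 89, 215, 164. Column totals: 166, 135, 167. Grand total N = 468.
Expected counts (row total × column total / N):
  No defect, Line 1: 89×166/468 = 31.568
  No defect, Line 2: 89×135/468 = 25.673
  No defect, Line 3: 89×167/468 = 31.759
  Minor defect, Line 1: 215×166/468 = 76.261
  Minor defect, Line 2: 215×135/468 = 62.019
  Minor defect, Line 3: 215×167/468 = 76.720
  Major defect, Line 1: 164×166/468 = 58.171
  Major defect, Line 2: 164×135/468 = 47.308
  Major defect, Line 3: 164×167/468 = 58.521
Contributions (O − E)²/E:
  (19 − 31.568)²/31.568 = 5.0036
  (17 − 25.673)²/25.673 = 2.9300
  (53 − 31.759)²/31.759 = 14.2064
  (84 − 76.261)²/76.261 = 0.7854
  (92 − 62.019)²/62.019 = 14.4933
  (39 − 76.720)²/76.720 = 18.5453
  (63 − 58.171)²/58.171 = 0.4009
  (26 − 47.308)²/47.308 = 9.5973
  (75 − 58.521)²/58.521 = 4.6403
χ² = 5.0036 + 2.9300 + 14.2064 + 0.7854 + 14.4933 + 18.5453 + 0.4009 + 9.5973 + 4.6403 = 70.60
df = (3−1)(3−1) = 4. Since 70.60 > 13.277, reject the null hypothesis of independence at α = 0.01.

70.60; reject H₀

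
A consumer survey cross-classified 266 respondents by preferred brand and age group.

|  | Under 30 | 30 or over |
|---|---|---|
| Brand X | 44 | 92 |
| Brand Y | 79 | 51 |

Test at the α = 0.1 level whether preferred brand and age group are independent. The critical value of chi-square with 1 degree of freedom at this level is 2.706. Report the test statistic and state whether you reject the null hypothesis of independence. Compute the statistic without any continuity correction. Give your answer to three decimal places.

Row totals: 136, 130. Column totals: 123, 143. Grand total N = 266.
Expected counts (row total × column total / N):
  Brand X, Under 30: 136×123/266 = 62.8872
  Brand X, 30 or over: 136×143/266 = 73.1128
  Brand Y, Under 30: 130×123/266 = 60.1128
  Brand Y, 30 or over: 130×143/266 = 69.8872
Contributions (O − E)²/E:
  (44 − 62.8872)²/62.8872 = 5.6725
  (92 − 73.1128)²/73.1128 = 4.8791
  (79 − 60.1128)²/60.1128 = 5.9343
  (51 − 69.8872)²/69.8872 = 5.1043
χ² = 5.6725 + 4.8791 + 5.9343 + 5.1043 = 21.590
df = (2−1)(2−1) = 1. Since 21.590 > 2.706, reject the null hypothesis of independence at α = 0.1.

21.590; reject H₀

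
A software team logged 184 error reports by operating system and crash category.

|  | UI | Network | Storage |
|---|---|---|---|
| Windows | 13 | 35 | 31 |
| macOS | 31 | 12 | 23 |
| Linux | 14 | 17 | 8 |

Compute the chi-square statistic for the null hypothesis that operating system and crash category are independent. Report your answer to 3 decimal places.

Row totals: 79, 66, 39. Column totals: 58, 64, 62. Grand total N = 184.
Expected counts (row total × column total / N):
  Windows, UI: 79×58/184 = 24.9022
  Windows, Network: 79×64/184 = 27.4783
  Windows, Storage: 79×62/184 = 26.6196
  macOS, UI: 66×58/184 = 20.8043
  macOS, Network: 66×64/184 = 22.9565
  macOS, Storage: 66×62/184 = 22.2391
  Linux, UI: 39×58/184 = 12.2935
  Linux, Network: 39×64/184 = 13.5652
  Linux, Storage: 39×62/184 = 13.1413
Contributions (O − E)²/E:
  (13 − 24.9022)²/24.9022 = 5.6887
  (35 − 27.4783)²/27.4783 = 2.0589
  (31 − 26.6196)²/26.6196 = 0.7208
  (31 − 20.8043)²/20.8043 = 4.9967
  (12 − 22.9565)²/22.9565 = 5.2292
  (23 − 22.2391)²/22.2391 = 0.0260
  (14 − 12.2935)²/12.2935 = 0.2369
  (17 − 13.5652)²/13.5652 = 0.8697
  (8 − 13.1413)²/13.1413 = 2.0114
χ² = 5.6887 + 2.0589 + 0.7208 + 4.9967 + 5.2292 + 0.0260 + 0.2369 + 0.8697 + 2.0114 = 21.838

21.838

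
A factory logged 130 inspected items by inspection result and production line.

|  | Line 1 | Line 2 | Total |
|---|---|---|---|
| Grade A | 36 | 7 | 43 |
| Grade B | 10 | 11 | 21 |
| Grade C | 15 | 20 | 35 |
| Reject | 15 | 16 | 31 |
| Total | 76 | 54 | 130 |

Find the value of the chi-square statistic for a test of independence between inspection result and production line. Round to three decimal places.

17.120

Grand total N = 130.
Expected counts (row total × column total / N):
  Grade A, Line 1: 43×76/130 = 25.1385
  Grade A, Line 2: 43×54/130 = 17.8615
  Grade B, Line 1: 21×76/130 = 12.2769
  Grade B, Line 2: 21×54/130 = 8.7231
  Grade C, Line 1: 35×76/130 = 20.4615
  Grade C, Line 2: 35×54/130 = 14.5385
  Reject, Line 1: 31×76/130 = 18.1231
  Reject, Line 2: 31×54/130 = 12.8769
Contributions (O − E)²/E:
  (36 − 25.1385)²/25.1385 = 4.6929
  (7 − 17.8615)²/17.8615 = 6.6048
  (10 − 12.2769)²/12.2769 = 0.4223
  (11 − 8.7231)²/8.7231 = 0.5943
  (15 − 20.4615)²/20.4615 = 1.4578
  (20 − 14.5385)²/14.5385 = 2.0517
  (15 − 18.1231)²/18.1231 = 0.5382
  (16 − 12.8769)²/12.8769 = 0.7575
χ² = 4.6929 + 6.6048 + 0.4223 + 0.5943 + 1.4578 + 2.0517 + 0.5382 + 0.7575 = 17.120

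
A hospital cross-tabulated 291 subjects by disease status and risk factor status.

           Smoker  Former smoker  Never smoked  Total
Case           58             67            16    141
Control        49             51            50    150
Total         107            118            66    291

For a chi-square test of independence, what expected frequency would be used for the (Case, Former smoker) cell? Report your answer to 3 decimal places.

Row total (Case) = 141; column total (Former smoker) = 118; grand total N = 291.
Expected count = (row total × column total) / N = 141 × 118 / 291 = 57.175.

57.175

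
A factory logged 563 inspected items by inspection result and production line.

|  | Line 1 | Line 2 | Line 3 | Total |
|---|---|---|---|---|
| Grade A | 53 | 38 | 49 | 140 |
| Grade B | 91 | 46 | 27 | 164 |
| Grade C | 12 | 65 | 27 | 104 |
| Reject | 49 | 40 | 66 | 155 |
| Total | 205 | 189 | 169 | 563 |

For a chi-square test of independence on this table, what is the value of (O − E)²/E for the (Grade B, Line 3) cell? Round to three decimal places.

Row total (Grade B) = 164; column total (Line 3) = 169; N = 563.
Expected count E = 164 × 169 / 563 = 49.2291.
Contribution = (O − E)²/E = (27 − 49.2291)² / 49.2291 = 10.037.

10.037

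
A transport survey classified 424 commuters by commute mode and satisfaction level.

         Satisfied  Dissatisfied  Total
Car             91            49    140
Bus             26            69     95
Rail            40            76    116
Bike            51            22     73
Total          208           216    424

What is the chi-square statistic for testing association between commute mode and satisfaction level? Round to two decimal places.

54.62

Grand total N = 424.
Expected counts (row total × column total / N):
  Car, Satisfied: 140×208/424 = 68.6792
  Car, Dissatisfied: 140×216/424 = 71.3208
  Bus, Satisfied: 95×208/424 = 46.6038
  Bus, Dissatisfied: 95×216/424 = 48.3962
  Rail, Satisfied: 116×208/424 = 56.9057
  Rail, Dissatisfied: 116×216/424 = 59.0943
  Bike, Satisfied: 73×208/424 = 35.8113
  Bike, Dissatisfied: 73×216/424 = 37.1887
Contributions (O − E)²/E:
  (91 − 68.6792)²/68.6792 = 7.2543
  (49 − 71.3208)²/71.3208 = 6.9856
  (26 − 46.6038)²/46.6038 = 9.1091
  (69 − 48.3962)²/48.3962 = 8.7717
  (40 − 56.9057)²/56.9057 = 5.0224
  (76 − 59.0943)²/59.0943 = 4.8364
  (51 − 35.8113)²/35.8113 = 6.4420
  (22 − 37.1887)²/37.1887 = 6.2034
χ² = 7.2543 + 6.9856 + 9.1091 + 8.7717 + 5.0224 + 4.8364 + 6.4420 + 6.2034 = 54.62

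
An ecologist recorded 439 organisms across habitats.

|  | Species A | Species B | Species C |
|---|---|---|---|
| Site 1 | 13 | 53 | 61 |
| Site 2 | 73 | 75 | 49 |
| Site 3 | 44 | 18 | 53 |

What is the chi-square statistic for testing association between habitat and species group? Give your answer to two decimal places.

52.05

Row totals: 127, 197, 115. Column totals: 130, 146, 163. Grand total N = 439.
Expected counts (row total × column total / N):
  Site 1, Species A: 127×130/439 = 37.6082
  Site 1, Species B: 127×146/439 = 42.2369
  Site 1, Species C: 127×163/439 = 47.1549
  Site 2, Species A: 197×130/439 = 58.3371
  Site 2, Species B: 197×146/439 = 65.5171
  Site 2, Species C: 197×163/439 = 73.1458
  Site 3, Species A: 115×130/439 = 34.0547
  Site 3, Species B: 115×146/439 = 38.2460
  Site 3, Species C: 115×163/439 = 42.6993
Contributions (O − E)²/E:
  (13 − 37.6082)²/37.6082 = 16.1019
  (53 − 42.2369)²/42.2369 = 2.7427
  (61 − 47.1549)²/47.1549 = 4.0650
  (73 − 58.3371)²/58.3371 = 3.6855
  (75 − 65.5171)²/65.5171 = 1.3725
  (49 − 73.1458)²/73.1458 = 7.9707
  (44 − 34.0547)²/34.0547 = 2.9044
  (18 − 38.2460)²/38.2460 = 10.7175
  (53 − 42.6993)²/42.6993 = 2.4849
χ² = 16.1019 + 2.7427 + 4.0650 + 3.6855 + 1.3725 + 7.9707 + 2.9044 + 10.7175 + 2.4849 = 52.05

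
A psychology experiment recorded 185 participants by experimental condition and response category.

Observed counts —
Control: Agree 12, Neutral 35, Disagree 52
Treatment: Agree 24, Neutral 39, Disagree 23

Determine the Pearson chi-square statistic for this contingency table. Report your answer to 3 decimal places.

Row totals: 99, 86. Column totals: 36, 74, 75. Grand total N = 185.
Expected counts (row total × column total / N):
  Control, Agree: 99×36/185 = 19.2649
  Control, Neutral: 99×74/185 = 39.6000
  Control, Disagree: 99×75/185 = 40.1351
  Treatment, Agree: 86×36/185 = 16.7351
  Treatment, Neutral: 86×74/185 = 34.4000
  Treatment, Disagree: 86×75/185 = 34.8649
Contributions (O − E)²/E:
  (12 − 19.2649)²/19.2649 = 2.7396
  (35 − 39.6000)²/39.6000 = 0.5343
  (52 − 40.1351)²/40.1351 = 3.5075
  (24 − 16.7351)²/16.7351 = 3.1538
  (39 − 34.4000)²/34.4000 = 0.6151
  (23 − 34.8649)²/34.8649 = 4.0378
χ² = 2.7396 + 0.5343 + 3.5075 + 3.1538 + 0.6151 + 4.0378 = 14.588

14.588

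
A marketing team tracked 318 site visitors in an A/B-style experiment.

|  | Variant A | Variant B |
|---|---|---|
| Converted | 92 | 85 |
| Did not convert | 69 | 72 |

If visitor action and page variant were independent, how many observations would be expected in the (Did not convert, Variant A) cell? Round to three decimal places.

71.387

Row total (Did not convert) = 141; column total (Variant A) = 161; grand total N = 318.
Expected count = (row total × column total) / N = 141 × 161 / 318 = 71.387.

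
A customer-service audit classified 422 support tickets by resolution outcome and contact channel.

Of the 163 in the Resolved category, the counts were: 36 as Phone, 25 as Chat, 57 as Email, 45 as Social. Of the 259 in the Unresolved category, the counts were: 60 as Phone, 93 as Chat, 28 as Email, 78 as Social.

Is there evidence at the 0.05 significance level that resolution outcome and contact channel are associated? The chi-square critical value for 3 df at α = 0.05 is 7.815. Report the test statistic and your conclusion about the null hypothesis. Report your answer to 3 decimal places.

44.393; reject H₀

Row totals: 163, 259. Column totals: 96, 118, 85, 123. Grand total N = 422.
Expected counts (row total × column total / N):
  Resolved, Phone: 163×96/422 = 37.0806
  Resolved, Chat: 163×118/422 = 45.5782
  Resolved, Email: 163×85/422 = 32.8318
  Resolved, Social: 163×123/422 = 47.5095
  Unresolved, Phone: 259×96/422 = 58.9194
  Unresolved, Chat: 259×118/422 = 72.4218
  Unresolved, Email: 259×85/422 = 52.1682
  Unresolved, Social: 259×123/422 = 75.4905
Contributions (O − E)²/E:
  (36 − 37.0806)²/37.0806 = 0.0315
  (25 − 45.5782)²/45.5782 = 9.2909
  (57 − 32.8318)²/32.8318 = 17.7907
  (45 − 47.5095)²/47.5095 = 0.1326
  (60 − 58.9194)²/58.9194 = 0.0198
  (93 − 72.4218)²/72.4218 = 5.8472
  (28 − 52.1682)²/52.1682 = 11.1965
  (78 − 75.4905)²/75.4905 = 0.0834
χ² = 0.0315 + 9.2909 + 17.7907 + 0.1326 + 0.0198 + 5.8472 + 11.1965 + 0.0834 = 44.393
df = (2−1)(4−1) = 3. Since 44.393 > 7.815, reject the null hypothesis of independence at α = 0.05.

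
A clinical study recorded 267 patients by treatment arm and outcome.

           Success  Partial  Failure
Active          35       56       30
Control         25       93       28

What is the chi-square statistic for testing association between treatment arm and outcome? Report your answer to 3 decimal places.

Row totals: 121, 146. Column totals: 60, 149, 58. Grand total N = 267.
Expected counts (row total × column total / N):
  Active, Success: 121×60/267 = 27.1910
  Active, Partial: 121×149/267 = 67.5243
  Active, Failure: 121×58/267 = 26.2846
  Control, Success: 146×60/267 = 32.8090
  Control, Partial: 146×149/267 = 81.4757
  Control, Failure: 146×58/267 = 31.7154
Contributions (O − E)²/E:
  (35 − 27.1910)²/27.1910 = 2.2427
  (56 − 67.5243)²/67.5243 = 1.9668
  (30 − 26.2846)²/26.2846 = 0.5252
  (25 − 32.8090)²/32.8090 = 1.8587
  (93 − 81.4757)²/81.4757 = 1.6301
  (28 − 31.7154)²/31.7154 = 0.4353
χ² = 2.2427 + 1.9668 + 0.5252 + 1.8587 + 1.6301 + 0.4353 = 8.659

8.659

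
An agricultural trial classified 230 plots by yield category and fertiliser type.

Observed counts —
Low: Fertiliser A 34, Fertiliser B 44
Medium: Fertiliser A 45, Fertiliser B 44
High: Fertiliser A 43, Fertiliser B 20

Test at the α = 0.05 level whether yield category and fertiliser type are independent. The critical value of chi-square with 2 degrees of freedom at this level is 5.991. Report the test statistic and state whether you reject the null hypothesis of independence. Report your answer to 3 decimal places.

Row totals: 78, 89, 63. Column totals: 122, 108. Grand total N = 230.
Expected counts (row total × column total / N):
  Low, Fertiliser A: 78×122/230 = 41.3739
  Low, Fertiliser B: 78×108/230 = 36.6261
  Medium, Fertiliser A: 89×122/230 = 47.2087
  Medium, Fertiliser B: 89×108/230 = 41.7913
  High, Fertiliser A: 63×122/230 = 33.4174
  High, Fertiliser B: 63×108/230 = 29.5826
Contributions (O − E)²/E:
  (34 − 41.3739)²/41.3739 = 1.3142
  (44 − 36.6261)²/36.6261 = 1.4846
  (45 − 47.2087)²/47.2087 = 0.1033
  (44 − 41.7913)²/41.7913 = 0.1167
  (43 − 33.4174)²/33.4174 = 2.7479
  (20 − 29.5826)²/29.5826 = 3.1041
χ² = 1.3142 + 1.4846 + 0.1033 + 0.1167 + 2.7479 + 3.1041 = 8.871
df = (3−1)(2−1) = 2. Since 8.871 > 5.991, reject the null hypothesis of independence at α = 0.05.

8.871; reject H₀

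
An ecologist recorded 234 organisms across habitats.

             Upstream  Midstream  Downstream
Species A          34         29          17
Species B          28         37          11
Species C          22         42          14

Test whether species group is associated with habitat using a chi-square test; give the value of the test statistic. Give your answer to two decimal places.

Row totals: 80, 76, 78. Column totals: 84, 108, 42. Grand total N = 234.
Expected counts (row total × column total / N):
  Species A, Upstream: 80×84/234 = 28.718
  Species A, Midstream: 80×108/234 = 36.923
  Species A, Downstream: 80×42/234 = 14.359
  Species B, Upstream: 76×84/234 = 27.282
  Species B, Midstream: 76×108/234 = 35.077
  Species B, Downstream: 76×42/234 = 13.641
  Species C, Upstream: 78×84/234 = 28.000
  Species C, Midstream: 78×108/234 = 36.000
  Species C, Downstream: 78×42/234 = 14.000
Contributions (O − E)²/E:
  (34 − 28.718)²/28.718 = 0.9715
  (29 − 36.923)²/36.923 = 1.7001
  (17 − 14.359)²/14.359 = 0.4857
  (28 − 27.282)²/27.282 = 0.0189
  (37 − 35.077)²/35.077 = 0.1054
  (11 − 13.641)²/13.641 = 0.5113
  (22 − 28.000)²/28.000 = 1.2857
  (42 − 36.000)²/36.000 = 1.0000
  (14 − 14.000)²/14.000 = 0.0000
χ² = 0.9715 + 1.7001 + 0.4857 + 0.0189 + 0.1054 + 0.5113 + 1.2857 + 1.0000 + 0.0000 = 6.08

6.08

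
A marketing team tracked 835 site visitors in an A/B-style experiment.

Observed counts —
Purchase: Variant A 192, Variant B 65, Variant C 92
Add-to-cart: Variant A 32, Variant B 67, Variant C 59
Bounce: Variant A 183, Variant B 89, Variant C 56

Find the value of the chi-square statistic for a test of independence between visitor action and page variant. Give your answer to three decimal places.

74.068

Row totals: 349, 158, 328. Column totals: 407, 221, 207. Grand total N = 835.
Expected counts (row total × column total / N):
  Purchase, Variant A: 349×407/835 = 170.1114
  Purchase, Variant B: 349×221/835 = 92.3701
  Purchase, Variant C: 349×207/835 = 86.5186
  Add-to-cart, Variant A: 158×407/835 = 77.0132
  Add-to-cart, Variant B: 158×221/835 = 41.8180
  Add-to-cart, Variant C: 158×207/835 = 39.1689
  Bounce, Variant A: 328×407/835 = 159.8754
  Bounce, Variant B: 328×221/835 = 86.8120
  Bounce, Variant C: 328×207/835 = 81.3126
Contributions (O − E)²/E:
  (192 − 170.1114)²/170.1114 = 2.8165
  (65 − 92.3701)²/92.3701 = 8.1100
  (92 − 86.5186)²/86.5186 = 0.3473
  (32 − 77.0132)²/77.0132 = 26.3096
  (67 − 41.8180)²/41.8180 = 15.1641
  (59 − 39.1689)²/39.1689 = 10.0404
  (183 − 159.8754)²/159.8754 = 3.3448
  (89 − 86.8120)²/86.8120 = 0.0551
  (56 − 81.3126)²/81.3126 = 7.8798
χ² = 2.8165 + 8.1100 + 0.3473 + 26.3096 + 15.1641 + 10.0404 + 3.3448 + 0.0551 + 7.8798 = 74.068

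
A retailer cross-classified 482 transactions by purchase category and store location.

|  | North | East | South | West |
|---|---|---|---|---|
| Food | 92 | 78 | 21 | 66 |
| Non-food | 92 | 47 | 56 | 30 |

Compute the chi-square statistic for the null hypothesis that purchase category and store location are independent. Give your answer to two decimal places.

Row totals: 257, 225. Column totals: 184, 125, 77, 96. Grand total N = 482.
Expected counts (row total × column total / N):
  Food, North: 257×184/482 = 98.108
  Food, East: 257×125/482 = 66.649
  Food, South: 257×77/482 = 41.056
  Food, West: 257×96/482 = 51.187
  Non-food, North: 225×184/482 = 85.892
  Non-food, East: 225×125/482 = 58.351
  Non-food, South: 225×77/482 = 35.944
  Non-food, West: 225×96/482 = 44.813
Contributions (O − E)²/E:
  (92 − 98.108)²/98.108 = 0.3803
  (78 − 66.649)²/66.649 = 1.9332
  (21 − 41.056)²/41.056 = 9.7974
  (66 − 51.187)²/51.187 = 4.2867
  (92 − 85.892)²/85.892 = 0.4344
  (47 − 58.351)²/58.351 = 2.2081
  (56 − 35.944)²/35.944 = 11.1908
  (30 − 44.813)²/44.813 = 4.8965
χ² = 0.3803 + 1.9332 + 9.7974 + 4.2867 + 0.4344 + 2.2081 + 11.1908 + 4.8965 = 35.13

35.13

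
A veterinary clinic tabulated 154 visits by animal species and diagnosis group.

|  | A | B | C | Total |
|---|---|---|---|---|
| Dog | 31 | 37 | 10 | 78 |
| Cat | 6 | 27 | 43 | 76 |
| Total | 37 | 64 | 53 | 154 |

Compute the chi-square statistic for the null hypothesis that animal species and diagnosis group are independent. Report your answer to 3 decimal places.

38.982

Grand total N = 154.
Expected counts (row total × column total / N):
  Dog, A: 78×37/154 = 18.7403
  Dog, B: 78×64/154 = 32.4156
  Dog, C: 78×53/154 = 26.8442
  Cat, A: 76×37/154 = 18.2597
  Cat, B: 76×64/154 = 31.5844
  Cat, C: 76×53/154 = 26.1558
Contributions (O − E)²/E:
  (31 − 18.7403)²/18.7403 = 8.0202
  (37 − 32.4156)²/32.4156 = 0.6484
  (10 − 26.8442)²/26.8442 = 10.5694
  (6 − 18.2597)²/18.2597 = 8.2313
  (27 − 31.5844)²/31.5844 = 0.6654
  (43 − 26.1558)²/26.1558 = 10.8476
χ² = 8.0202 + 0.6484 + 10.5694 + 8.2313 + 0.6654 + 10.8476 = 38.982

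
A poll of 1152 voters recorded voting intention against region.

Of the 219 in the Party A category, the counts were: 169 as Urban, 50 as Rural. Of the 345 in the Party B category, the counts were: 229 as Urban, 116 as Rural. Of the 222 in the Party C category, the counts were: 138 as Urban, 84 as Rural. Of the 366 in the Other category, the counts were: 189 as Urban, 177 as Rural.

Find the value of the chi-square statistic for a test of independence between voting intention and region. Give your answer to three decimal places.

40.849

Row totals: 219, 345, 222, 366. Column totals: 725, 427. Grand total N = 1152.
Expected counts (row total × column total / N):
  Party A, Urban: 219×725/1152 = 137.8255
  Party A, Rural: 219×427/1152 = 81.1745
  Party B, Urban: 345×725/1152 = 217.1224
  Party B, Rural: 345×427/1152 = 127.8776
  Party C, Urban: 222×725/1152 = 139.7135
  Party C, Rural: 222×427/1152 = 82.2865
  Other, Urban: 366×725/1152 = 230.3385
  Other, Rural: 366×427/1152 = 135.6615
Contributions (O − E)²/E:
  (169 − 137.8255)²/137.8255 = 7.0513
  (50 − 81.1745)²/81.1745 = 11.9723
  (229 − 217.1224)²/217.1224 = 0.6498
  (116 − 127.8776)²/127.8776 = 1.1032
  (138 − 139.7135)²/139.7135 = 0.0210
  (84 − 82.2865)²/82.2865 = 0.0357
  (189 − 230.3385)²/230.3385 = 7.4190
  (177 − 135.6615)²/135.6615 = 12.5966
χ² = 7.0513 + 11.9723 + 0.6498 + 1.1032 + 0.0210 + 0.0357 + 7.4190 + 12.5966 = 40.849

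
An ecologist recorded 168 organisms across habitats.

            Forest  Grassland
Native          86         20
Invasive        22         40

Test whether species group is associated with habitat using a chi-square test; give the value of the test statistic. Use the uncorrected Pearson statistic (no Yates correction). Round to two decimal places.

35.50

Row totals: 106, 62. Column totals: 108, 60. Grand total N = 168.
Expected counts (row total × column total / N):
  Native, Forest: 106×108/168 = 68.143
  Native, Grassland: 106×60/168 = 37.857
  Invasive, Forest: 62×108/168 = 39.857
  Invasive, Grassland: 62×60/168 = 22.143
Contributions (O − E)²/E:
  (86 − 68.143)²/68.143 = 4.6795
  (20 − 37.857)²/37.857 = 8.4231
  (22 − 39.857)²/39.857 = 8.0004
  (40 − 22.143)²/22.143 = 14.4006
χ² = 4.6795 + 8.4231 + 8.0004 + 14.4006 = 35.50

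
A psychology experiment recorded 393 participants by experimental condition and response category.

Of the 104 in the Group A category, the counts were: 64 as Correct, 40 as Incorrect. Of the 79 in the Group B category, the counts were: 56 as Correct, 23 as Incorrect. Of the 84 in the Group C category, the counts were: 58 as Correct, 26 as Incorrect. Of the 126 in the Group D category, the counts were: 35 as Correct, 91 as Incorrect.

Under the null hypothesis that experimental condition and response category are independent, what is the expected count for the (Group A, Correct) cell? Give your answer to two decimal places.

56.37

Row total (Group A) = 104; column total (Correct) = 213; grand total N = 393.
Expected count = (row total × column total) / N = 104 × 213 / 393 = 56.37.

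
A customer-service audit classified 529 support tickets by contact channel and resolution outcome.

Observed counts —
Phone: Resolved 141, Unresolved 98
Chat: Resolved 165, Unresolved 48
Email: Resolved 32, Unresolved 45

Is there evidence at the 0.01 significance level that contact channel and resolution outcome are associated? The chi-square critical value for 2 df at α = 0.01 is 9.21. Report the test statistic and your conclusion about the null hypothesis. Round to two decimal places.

36.14; reject H₀

Row totals: 239, 213, 77. Column totals: 338, 191. Grand total N = 529.
Expected counts (row total × column total / N):
  Phone, Resolved: 239×338/529 = 152.707
  Phone, Unresolved: 239×191/529 = 86.293
  Chat, Resolved: 213×338/529 = 136.095
  Chat, Unresolved: 213×191/529 = 76.905
  Email, Resolved: 77×338/529 = 49.198
  Email, Unresolved: 77×191/529 = 27.802
Contributions (O − E)²/E:
  (141 − 152.707)²/152.707 = 0.8975
  (98 − 86.293)²/86.293 = 1.5882
  (165 − 136.095)²/136.095 = 6.1391
  (48 − 76.905)²/76.905 = 10.8640
  (32 − 49.198)²/49.198 = 6.0119
  (45 − 27.802)²/27.802 = 10.6385
χ² = 0.8975 + 1.5882 + 6.1391 + 10.8640 + 6.0119 + 10.6385 = 36.14
df = (3−1)(2−1) = 2. Since 36.14 > 9.21, reject the null hypothesis of independence at α = 0.01.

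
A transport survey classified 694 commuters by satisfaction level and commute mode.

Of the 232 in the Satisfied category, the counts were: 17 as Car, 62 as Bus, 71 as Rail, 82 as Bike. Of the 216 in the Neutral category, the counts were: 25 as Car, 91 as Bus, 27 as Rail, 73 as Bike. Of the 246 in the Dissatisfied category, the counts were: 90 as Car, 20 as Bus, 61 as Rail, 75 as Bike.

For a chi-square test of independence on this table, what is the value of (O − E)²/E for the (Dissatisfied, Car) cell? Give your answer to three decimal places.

39.905

Row total (Dissatisfied) = 246; column total (Car) = 132; N = 694.
Expected count E = 246 × 132 / 694 = 46.7896.
Contribution = (O − E)²/E = (90 − 46.7896)² / 46.7896 = 39.905.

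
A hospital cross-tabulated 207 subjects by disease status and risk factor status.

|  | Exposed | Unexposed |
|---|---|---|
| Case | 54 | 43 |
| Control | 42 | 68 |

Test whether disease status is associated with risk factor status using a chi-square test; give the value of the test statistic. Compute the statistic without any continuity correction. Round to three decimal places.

Row totals: 97, 110. Column totals: 96, 111. Grand total N = 207.
Expected counts (row total × column total / N):
  Case, Exposed: 97×96/207 = 44.9855
  Case, Unexposed: 97×111/207 = 52.0145
  Control, Exposed: 110×96/207 = 51.0145
  Control, Unexposed: 110×111/207 = 58.9855
Contributions (O − E)²/E:
  (54 − 44.9855)²/44.9855 = 1.8064
  (43 − 52.0145)²/52.0145 = 1.5623
  (42 − 51.0145)²/51.0145 = 1.5929
  (68 − 58.9855)²/58.9855 = 1.3776
χ² = 1.8064 + 1.5623 + 1.5929 + 1.3776 = 6.339

6.339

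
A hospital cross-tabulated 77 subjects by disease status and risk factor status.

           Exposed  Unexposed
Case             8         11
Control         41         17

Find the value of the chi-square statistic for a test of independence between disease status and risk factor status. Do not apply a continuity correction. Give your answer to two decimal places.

Row totals: 19, 58. Column totals: 49, 28. Grand total N = 77.
Expected counts (row total × column total / N):
  Case, Exposed: 19×49/77 = 12.091
  Case, Unexposed: 19×28/77 = 6.909
  Control, Exposed: 58×49/77 = 36.909
  Control, Unexposed: 58×28/77 = 21.091
Contributions (O − E)²/E:
  (8 − 12.091)²/12.091 = 1.3842
  (11 − 6.909)²/6.909 = 2.4224
  (41 − 36.909)²/36.909 = 0.4534
  (17 − 21.091)²/21.091 = 0.7935
χ² = 1.3842 + 2.4224 + 0.4534 + 0.7935 = 5.05

5.05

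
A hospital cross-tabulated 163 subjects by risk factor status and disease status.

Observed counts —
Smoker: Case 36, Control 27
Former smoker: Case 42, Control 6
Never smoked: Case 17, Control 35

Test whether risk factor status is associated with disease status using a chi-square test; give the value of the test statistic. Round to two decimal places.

Row totals: 63, 48, 52. Column totals: 95, 68. Grand total N = 163.
Expected counts (row total × column total / N):
  Smoker, Case: 63×95/163 = 36.718
  Smoker, Control: 63×68/163 = 26.282
  Former smoker, Case: 48×95/163 = 27.975
  Former smoker, Control: 48×68/163 = 20.025
  Never smoked, Case: 52×95/163 = 30.307
  Never smoked, Control: 52×68/163 = 21.693
Contributions (O − E)²/E:
  (36 − 36.718)²/36.718 = 0.0140
  (27 − 26.282)²/26.282 = 0.0196
  (42 − 27.975)²/27.975 = 7.0313
  (6 − 20.025)²/20.025 = 9.8228
  (17 − 30.307)²/30.307 = 5.8428
  (35 − 21.693)²/21.693 = 8.1628
χ² = 0.0140 + 0.0196 + 7.0313 + 9.8228 + 5.8428 + 8.1628 = 30.89

30.89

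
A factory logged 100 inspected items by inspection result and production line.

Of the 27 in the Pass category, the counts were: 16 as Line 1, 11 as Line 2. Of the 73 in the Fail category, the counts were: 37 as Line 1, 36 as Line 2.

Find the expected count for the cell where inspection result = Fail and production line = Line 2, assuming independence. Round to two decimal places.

Row total (Fail) = 73; column total (Line 2) = 47; grand total N = 100.
Expected count = (row total × column total) / N = 73 × 47 / 100 = 34.31.

34.31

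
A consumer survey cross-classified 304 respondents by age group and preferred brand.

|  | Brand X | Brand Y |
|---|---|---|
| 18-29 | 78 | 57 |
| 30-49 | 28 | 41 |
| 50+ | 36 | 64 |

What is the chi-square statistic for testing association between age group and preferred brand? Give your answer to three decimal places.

Row totals: 135, 69, 100. Column totals: 142, 162. Grand total N = 304.
Expected counts (row total × column total / N):
  18-29, Brand X: 135×142/304 = 63.0592
  18-29, Brand Y: 135×162/304 = 71.9408
  30-49, Brand X: 69×142/304 = 32.2303
  30-49, Brand Y: 69×162/304 = 36.7697
  50+, Brand X: 100×142/304 = 46.7105
  50+, Brand Y: 100×162/304 = 53.2895
Contributions (O − E)²/E:
  (78 − 63.0592)²/63.0592 = 3.5400
  (57 − 71.9408)²/71.9408 = 3.1029
  (28 − 32.2303)²/32.2303 = 0.5552
  (41 − 36.7697)²/36.7697 = 0.4867
  (36 − 46.7105)²/46.7105 = 2.4559
  (64 − 53.2895)²/53.2895 = 2.1527
χ² = 3.5400 + 3.1029 + 0.5552 + 0.4867 + 2.4559 + 2.1527 = 12.293

12.293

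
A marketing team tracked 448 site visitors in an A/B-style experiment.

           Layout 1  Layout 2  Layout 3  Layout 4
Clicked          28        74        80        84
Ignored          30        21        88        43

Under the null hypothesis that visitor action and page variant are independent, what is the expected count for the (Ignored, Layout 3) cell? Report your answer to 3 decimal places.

Row total (Ignored) = 182; column total (Layout 3) = 168; grand total N = 448.
Expected count = (row total × column total) / N = 182 × 168 / 448 = 68.250.

68.250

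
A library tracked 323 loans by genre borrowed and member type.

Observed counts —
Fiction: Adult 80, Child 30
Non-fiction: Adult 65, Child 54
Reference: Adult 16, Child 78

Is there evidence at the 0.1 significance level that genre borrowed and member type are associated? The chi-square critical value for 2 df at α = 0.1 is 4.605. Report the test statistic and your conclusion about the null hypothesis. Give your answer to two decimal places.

64.64; reject H₀

Row totals: 110, 119, 94. Column totals: 161, 162. Grand total N = 323.
Expected counts (row total × column total / N):
  Fiction, Adult: 110×161/323 = 54.8297
  Fiction, Child: 110×162/323 = 55.1703
  Non-fiction, Adult: 119×161/323 = 59.3158
  Non-fiction, Child: 119×162/323 = 59.6842
  Reference, Adult: 94×161/323 = 46.8545
  Reference, Child: 94×162/323 = 47.1455
Contributions (O − E)²/E:
  (80 − 54.8297)²/54.8297 = 11.5548
  (30 − 55.1703)²/55.1703 = 11.4834
  (65 − 59.3158)²/59.3158 = 0.5447
  (54 − 59.6842)²/59.6842 = 0.5414
  (16 − 46.8545)²/46.8545 = 20.3182
  (78 − 47.1455)²/47.1455 = 20.1928
χ² = 11.5548 + 11.4834 + 0.5447 + 0.5414 + 20.3182 + 20.1928 = 64.64
df = (3−1)(2−1) = 2. Since 64.64 > 4.605, reject the null hypothesis of independence at α = 0.1.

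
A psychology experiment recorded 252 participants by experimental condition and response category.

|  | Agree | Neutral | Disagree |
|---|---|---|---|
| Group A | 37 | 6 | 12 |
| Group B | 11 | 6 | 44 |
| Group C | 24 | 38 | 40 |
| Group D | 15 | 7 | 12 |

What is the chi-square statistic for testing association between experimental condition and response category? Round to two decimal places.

62.48

Row totals: 55, 61, 102, 34. Column totals: 87, 57, 108. Grand total N = 252.
Expected counts (row total × column total / N):
  Group A, Agree: 55×87/252 = 18.988
  Group A, Neutral: 55×57/252 = 12.440
  Group A, Disagree: 55×108/252 = 23.571
  Group B, Agree: 61×87/252 = 21.060
  Group B, Neutral: 61×57/252 = 13.798
  Group B, Disagree: 61×108/252 = 26.143
  Group C, Agree: 102×87/252 = 35.214
  Group C, Neutral: 102×57/252 = 23.071
  Group C, Disagree: 102×108/252 = 43.714
  Group D, Agree: 34×87/252 = 11.738
  Group D, Neutral: 34×57/252 = 7.690
  Group D, Disagree: 34×108/252 = 14.571
Contributions (O − E)²/E:
  (37 − 18.988)²/18.988 = 17.0862
  (6 − 12.440)²/12.440 = 3.3339
  (12 − 23.571)²/23.571 = 5.6802
  (11 − 21.060)²/21.060 = 4.8055
  (6 − 13.798)²/13.798 = 4.4071
  (44 − 26.143)²/26.143 = 12.1972
  (24 − 35.214)²/35.214 = 3.5711
  (38 − 23.071)²/23.071 = 9.6604
  (40 − 43.714)²/43.714 = 0.3155
  (15 − 11.738)²/11.738 = 0.9065
  (7 − 7.690)²/7.690 = 0.0619
  (12 − 14.571)²/14.571 = 0.4536
χ² = 17.0862 + 3.3339 + 5.6802 + 4.8055 + 4.4071 + 12.1972 + 3.5711 + 9.6604 + 0.3155 + 0.9065 + 0.0619 + 0.4536 = 62.48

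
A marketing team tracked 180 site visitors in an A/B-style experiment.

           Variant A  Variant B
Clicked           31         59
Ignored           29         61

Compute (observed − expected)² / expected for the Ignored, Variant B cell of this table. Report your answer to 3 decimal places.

Row total (Ignored) = 90; column total (Variant B) = 120; N = 180.
Expected count E = 90 × 120 / 180 = 60.0000.
Contribution = (O − E)²/E = (61 − 60.0000)² / 60.0000 = 0.017.

0.017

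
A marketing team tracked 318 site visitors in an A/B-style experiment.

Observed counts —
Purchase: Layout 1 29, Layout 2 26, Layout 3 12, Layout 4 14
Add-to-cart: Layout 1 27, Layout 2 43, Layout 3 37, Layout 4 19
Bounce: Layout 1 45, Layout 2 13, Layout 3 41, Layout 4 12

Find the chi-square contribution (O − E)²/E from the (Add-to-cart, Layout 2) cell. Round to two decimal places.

Row total (Add-to-cart) = 126; column total (Layout 2) = 82; N = 318.
Expected count E = 126 × 82 / 318 = 32.491.
Contribution = (O − E)²/E = (43 − 32.491)² / 32.491 = 3.40.

3.40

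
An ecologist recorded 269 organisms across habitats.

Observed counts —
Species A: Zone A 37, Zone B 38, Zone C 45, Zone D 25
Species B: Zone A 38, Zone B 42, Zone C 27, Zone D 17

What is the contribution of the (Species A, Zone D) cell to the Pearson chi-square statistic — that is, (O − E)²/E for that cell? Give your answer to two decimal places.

Row total (Species A) = 145; column total (Zone D) = 42; N = 269.
Expected count E = 145 × 42 / 269 = 22.639.
Contribution = (O − E)²/E = (25 − 22.639)² / 22.639 = 0.25.

0.25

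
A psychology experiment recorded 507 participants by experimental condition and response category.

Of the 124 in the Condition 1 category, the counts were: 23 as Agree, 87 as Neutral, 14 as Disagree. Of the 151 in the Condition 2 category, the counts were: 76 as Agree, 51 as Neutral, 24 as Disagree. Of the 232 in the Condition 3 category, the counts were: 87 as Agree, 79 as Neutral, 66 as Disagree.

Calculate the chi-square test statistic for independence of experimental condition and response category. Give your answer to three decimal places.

61.370

Row totals: 124, 151, 232. Column totals: 186, 217, 104. Grand total N = 507.
Expected counts (row total × column total / N):
  Condition 1, Agree: 124×186/507 = 45.4911
  Condition 1, Neutral: 124×217/507 = 53.0730
  Condition 1, Disagree: 124×104/507 = 25.4359
  Condition 2, Agree: 151×186/507 = 55.3964
  Condition 2, Neutral: 151×217/507 = 64.6292
  Condition 2, Disagree: 151×104/507 = 30.9744
  Condition 3, Agree: 232×186/507 = 85.1124
  Condition 3, Neutral: 232×217/507 = 99.2978
  Condition 3, Disagree: 232×104/507 = 47.5897
Contributions (O − E)²/E:
  (23 − 45.4911)²/45.4911 = 11.1197
  (87 − 53.0730)²/53.0730 = 21.6879
  (14 − 25.4359)²/25.4359 = 5.1415
  (76 − 55.3964)²/55.3964 = 7.6631
  (51 − 64.6292)²/64.6292 = 2.8742
  (24 − 30.9744)²/30.9744 = 1.5704
  (87 − 85.1124)²/85.1124 = 0.0419
  (79 − 99.2978)²/99.2978 = 4.1491
  (66 − 47.5897)²/47.5897 = 7.1221
χ² = 11.1197 + 21.6879 + 5.1415 + 7.6631 + 2.8742 + 1.5704 + 0.0419 + 4.1491 + 7.1221 = 61.370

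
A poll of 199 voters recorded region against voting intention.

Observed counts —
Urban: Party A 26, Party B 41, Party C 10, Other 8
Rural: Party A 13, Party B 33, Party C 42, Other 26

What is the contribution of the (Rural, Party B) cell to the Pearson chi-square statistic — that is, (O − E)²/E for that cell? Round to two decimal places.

Row total (Rural) = 114; column total (Party B) = 74; N = 199.
Expected count E = 114 × 74 / 199 = 42.392.
Contribution = (O − E)²/E = (33 − 42.392)² / 42.392 = 2.08.

2.08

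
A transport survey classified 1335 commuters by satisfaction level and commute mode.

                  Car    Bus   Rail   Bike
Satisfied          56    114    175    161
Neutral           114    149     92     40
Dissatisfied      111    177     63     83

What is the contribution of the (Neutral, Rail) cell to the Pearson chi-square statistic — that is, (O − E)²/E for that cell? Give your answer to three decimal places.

Row total (Neutral) = 395; column total (Rail) = 330; N = 1335.
Expected count E = 395 × 330 / 1335 = 97.64045.
Contribution = (O − E)²/E = (92 − 97.64045)² / 97.64045 = 0.326.

0.326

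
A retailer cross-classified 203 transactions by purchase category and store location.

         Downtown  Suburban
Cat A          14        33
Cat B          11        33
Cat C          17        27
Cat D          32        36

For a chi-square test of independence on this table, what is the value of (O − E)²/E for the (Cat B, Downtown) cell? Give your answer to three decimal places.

1.583

Row total (Cat B) = 44; column total (Downtown) = 74; N = 203.
Expected count E = 44 × 74 / 203 = 16.0394.
Contribution = (O − E)²/E = (11 − 16.0394)² / 16.0394 = 1.583.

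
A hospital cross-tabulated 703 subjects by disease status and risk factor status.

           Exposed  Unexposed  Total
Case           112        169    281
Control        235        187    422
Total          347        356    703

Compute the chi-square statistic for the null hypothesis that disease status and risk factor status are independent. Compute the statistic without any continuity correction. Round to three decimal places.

Grand total N = 703.
Expected counts (row total × column total / N):
  Case, Exposed: 281×347/703 = 138.7013
  Case, Unexposed: 281×356/703 = 142.2987
  Control, Exposed: 422×347/703 = 208.2987
  Control, Unexposed: 422×356/703 = 213.7013
Contributions (O − E)²/E:
  (112 − 138.7013)²/138.7013 = 5.1403
  (169 − 142.2987)²/142.2987 = 5.0103
  (235 − 208.2987)²/208.2987 = 3.4228
  (187 − 213.7013)²/213.7013 = 3.3362
χ² = 5.1403 + 5.0103 + 3.4228 + 3.3362 = 16.910

16.910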